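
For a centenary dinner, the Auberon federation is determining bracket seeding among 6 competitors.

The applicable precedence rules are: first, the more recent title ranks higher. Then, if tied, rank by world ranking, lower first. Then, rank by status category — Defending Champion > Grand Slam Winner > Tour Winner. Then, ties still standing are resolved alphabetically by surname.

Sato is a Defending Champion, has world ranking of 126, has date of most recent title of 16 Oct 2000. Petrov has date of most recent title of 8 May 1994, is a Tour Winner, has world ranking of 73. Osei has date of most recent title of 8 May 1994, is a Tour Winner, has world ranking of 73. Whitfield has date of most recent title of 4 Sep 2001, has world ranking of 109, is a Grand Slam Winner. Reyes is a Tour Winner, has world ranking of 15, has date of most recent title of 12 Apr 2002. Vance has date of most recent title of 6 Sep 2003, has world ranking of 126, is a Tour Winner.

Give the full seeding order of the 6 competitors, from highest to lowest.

Vance, Reyes, Whitfield, Sato, Osei, Petrov

By date of most recent title (later first): Vance (6 Sep 2003); then Reyes (12 Apr 2002); then Whitfield (4 Sep 2001); then Sato (16 Oct 2000); then Osei and Petrov (both 8 May 1994).
Osei and Petrov both have world ranking 73, so the next rule applies.
Osei and Petrov are each Tour Winner, so the next rule applies.
Among Osei and Petrov, alphabetically by surname: Osei before Petrov.
Full order: Vance, Reyes, Whitfield, Sato, Osei, Petrov.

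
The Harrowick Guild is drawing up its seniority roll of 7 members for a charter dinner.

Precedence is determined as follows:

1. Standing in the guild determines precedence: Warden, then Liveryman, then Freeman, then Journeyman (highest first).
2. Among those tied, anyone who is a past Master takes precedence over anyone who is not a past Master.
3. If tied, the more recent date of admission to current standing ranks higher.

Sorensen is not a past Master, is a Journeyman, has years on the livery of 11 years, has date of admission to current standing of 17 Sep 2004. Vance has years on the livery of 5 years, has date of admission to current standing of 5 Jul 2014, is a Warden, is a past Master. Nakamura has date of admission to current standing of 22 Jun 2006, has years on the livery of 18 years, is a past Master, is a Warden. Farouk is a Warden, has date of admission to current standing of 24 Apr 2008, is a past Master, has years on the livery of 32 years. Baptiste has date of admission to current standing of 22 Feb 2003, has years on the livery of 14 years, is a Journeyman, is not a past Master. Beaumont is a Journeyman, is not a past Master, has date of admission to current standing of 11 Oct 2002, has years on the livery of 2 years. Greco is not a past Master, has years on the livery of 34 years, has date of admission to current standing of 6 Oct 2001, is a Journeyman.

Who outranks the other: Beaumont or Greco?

Beaumont

By standing in the guild: Vance, Farouk and Nakamura (Warden); then Sorensen, Baptiste, Beaumont and Greco (Journeyman).
Vance, Farouk and Nakamura are each a past Master, so the next rule applies.
Among Vance, Farouk and Nakamura, by date of admission to current standing (later first): Vance (5 Jul 2014) before Farouk (24 Apr 2008) before Nakamura (22 Jun 2006).
Sorensen, Baptiste, Beaumont and Greco are each not a past Master, so the next rule applies.
Among Sorensen, Baptiste, Beaumont and Greco, by date of admission to current standing (later first): Sorensen (17 Sep 2004) before Baptiste (22 Feb 2003) before Beaumont (11 Oct 2002) before Greco (6 Oct 2001).
So Beaumont takes precedence.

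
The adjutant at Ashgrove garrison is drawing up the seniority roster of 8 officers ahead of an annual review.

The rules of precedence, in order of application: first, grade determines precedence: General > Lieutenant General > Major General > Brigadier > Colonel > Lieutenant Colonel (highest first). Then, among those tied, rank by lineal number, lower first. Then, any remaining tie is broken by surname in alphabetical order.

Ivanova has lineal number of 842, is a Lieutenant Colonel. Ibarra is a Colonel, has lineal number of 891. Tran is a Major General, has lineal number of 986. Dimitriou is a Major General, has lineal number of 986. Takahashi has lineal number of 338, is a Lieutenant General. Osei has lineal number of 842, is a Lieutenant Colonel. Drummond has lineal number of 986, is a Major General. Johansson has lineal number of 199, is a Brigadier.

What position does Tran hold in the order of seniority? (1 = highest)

4

By grade: Takahashi (Lieutenant General); then Dimitriou, Drummond and Tran (Major General); then Johansson (Brigadier); then Ibarra (Colonel); then Ivanova and Osei (Lieutenant Colonel).
Dimitriou, Drummond and Tran all have lineal number 986, so the next rule applies.
Among Dimitriou, Drummond and Tran, alphabetically by surname: Dimitriou before Drummond before Tran.
Ivanova and Osei both have lineal number 842, so the next rule applies.
Among Ivanova and Osei, alphabetically by surname: Ivanova before Osei.
Order: Takahashi, Dimitriou, Drummond, Tran, Johansson, Ibarra, Ivanova, Osei. So position 4.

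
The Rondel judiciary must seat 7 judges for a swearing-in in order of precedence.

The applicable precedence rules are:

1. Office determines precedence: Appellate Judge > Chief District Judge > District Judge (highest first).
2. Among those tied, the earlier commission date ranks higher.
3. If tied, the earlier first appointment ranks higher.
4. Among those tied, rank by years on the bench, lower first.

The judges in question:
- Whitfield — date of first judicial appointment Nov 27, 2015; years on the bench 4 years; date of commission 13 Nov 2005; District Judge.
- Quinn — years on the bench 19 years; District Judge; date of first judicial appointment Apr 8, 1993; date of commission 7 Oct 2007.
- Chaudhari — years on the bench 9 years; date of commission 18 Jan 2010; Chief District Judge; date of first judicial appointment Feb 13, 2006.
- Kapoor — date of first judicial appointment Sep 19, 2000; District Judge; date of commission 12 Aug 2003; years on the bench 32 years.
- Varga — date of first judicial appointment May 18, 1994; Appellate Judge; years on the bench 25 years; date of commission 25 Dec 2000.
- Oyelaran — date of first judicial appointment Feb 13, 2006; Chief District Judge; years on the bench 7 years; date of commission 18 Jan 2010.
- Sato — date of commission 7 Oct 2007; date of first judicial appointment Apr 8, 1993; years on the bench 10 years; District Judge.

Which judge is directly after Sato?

Quinn

By office: Varga (Appellate Judge); then Oyelaran and Chaudhari (Chief District Judge); then Kapoor, Whitfield, Sato and Quinn (District Judge).
Oyelaran and Chaudhari both have date of commission 18 Jan 2010, so the next rule applies.
Oyelaran and Chaudhari both have date of first judicial appointment Feb 13, 2006, so the next rule applies.
Among Oyelaran and Chaudhari, by years on the bench (lower first): Oyelaran (7 years) before Chaudhari (9 years).
Among Kapoor, Whitfield, Sato and Quinn, by date of commission (earlier first): Kapoor (12 Aug 2003) before Whitfield (13 Nov 2005) before Sato and Quinn (7 Oct 2007).
Sato and Quinn both have date of first judicial appointment Apr 8, 1993, so the next rule applies.
Among Sato and Quinn, by years on the bench (lower first): Sato (10 years) before Quinn (19 years).
Order: Varga, Oyelaran, Chaudhari, Kapoor, Whitfield, Sato, Quinn.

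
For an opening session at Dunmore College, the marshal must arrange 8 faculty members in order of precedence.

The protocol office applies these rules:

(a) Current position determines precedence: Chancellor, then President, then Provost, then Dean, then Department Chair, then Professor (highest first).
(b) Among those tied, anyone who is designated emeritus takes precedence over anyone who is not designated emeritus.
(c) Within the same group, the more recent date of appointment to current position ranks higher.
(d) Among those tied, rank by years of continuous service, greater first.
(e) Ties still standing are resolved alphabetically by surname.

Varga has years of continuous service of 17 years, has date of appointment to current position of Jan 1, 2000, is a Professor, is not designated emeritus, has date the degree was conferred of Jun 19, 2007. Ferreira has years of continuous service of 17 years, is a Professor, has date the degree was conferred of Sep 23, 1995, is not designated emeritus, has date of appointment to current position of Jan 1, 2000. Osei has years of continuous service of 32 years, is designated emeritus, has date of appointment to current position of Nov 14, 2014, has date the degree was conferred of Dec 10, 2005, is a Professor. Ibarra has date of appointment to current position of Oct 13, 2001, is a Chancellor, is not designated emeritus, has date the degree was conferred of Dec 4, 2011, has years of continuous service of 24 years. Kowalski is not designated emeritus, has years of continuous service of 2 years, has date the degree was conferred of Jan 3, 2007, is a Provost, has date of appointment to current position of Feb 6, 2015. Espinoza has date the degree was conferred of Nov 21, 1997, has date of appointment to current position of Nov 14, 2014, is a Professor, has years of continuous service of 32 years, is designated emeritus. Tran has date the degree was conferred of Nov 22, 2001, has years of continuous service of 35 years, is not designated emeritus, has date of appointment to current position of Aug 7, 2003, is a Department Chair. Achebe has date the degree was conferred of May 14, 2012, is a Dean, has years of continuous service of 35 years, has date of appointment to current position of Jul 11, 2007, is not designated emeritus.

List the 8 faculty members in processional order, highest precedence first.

Ibarra, Kowalski, Achebe, Tran, Espinoza, Osei, Ferreira, Varga

By current position: Ibarra (Chancellor); then Kowalski (Provost); then Achebe (Dean); then Tran (Department Chair); then Espinoza, Osei, Ferreira and Varga (Professor).
Among Espinoza, Osei, Ferreira and Varga, designated emeritus before not designated emeritus: Espinoza and Osei (designated emeritus) before Ferreira and Varga (not designated emeritus).
Espinoza and Osei both have date of appointment to current position Nov 14, 2014, so the next rule applies.
Espinoza and Osei both have years of continuous service 32 years, so the next rule applies.
Among Espinoza and Osei, alphabetically by surname: Espinoza before Osei.
Ferreira and Varga both have date of appointment to current position Jan 1, 2000, so the next rule applies.
Ferreira and Varga both have years of continuous service 17 years, so the next rule applies.
Among Ferreira and Varga, alphabetically by surname: Ferreira before Varga.
Full order: Ibarra, Kowalski, Achebe, Tran, Espinoza, Osei, Ferreira, Varga.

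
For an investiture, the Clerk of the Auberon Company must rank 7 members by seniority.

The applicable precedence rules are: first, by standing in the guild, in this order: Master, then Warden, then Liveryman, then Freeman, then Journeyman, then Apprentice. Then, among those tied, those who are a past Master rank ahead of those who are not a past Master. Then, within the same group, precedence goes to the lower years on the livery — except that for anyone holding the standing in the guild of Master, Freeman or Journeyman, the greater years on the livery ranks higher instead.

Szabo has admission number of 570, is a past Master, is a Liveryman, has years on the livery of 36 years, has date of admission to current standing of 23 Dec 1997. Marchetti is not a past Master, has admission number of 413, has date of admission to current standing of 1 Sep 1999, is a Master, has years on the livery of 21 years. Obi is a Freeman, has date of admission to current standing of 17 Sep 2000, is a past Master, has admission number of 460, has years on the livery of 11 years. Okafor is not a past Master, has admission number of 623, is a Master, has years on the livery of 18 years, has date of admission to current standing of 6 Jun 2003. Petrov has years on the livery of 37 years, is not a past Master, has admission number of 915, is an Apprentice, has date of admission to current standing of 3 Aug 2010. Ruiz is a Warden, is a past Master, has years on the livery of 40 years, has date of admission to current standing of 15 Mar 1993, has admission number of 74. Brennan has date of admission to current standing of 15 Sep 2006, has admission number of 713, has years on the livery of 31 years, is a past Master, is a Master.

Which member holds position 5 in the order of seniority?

Szabo

By standing in the guild: Brennan, Marchetti and Okafor (Master); then Ruiz (Warden); then Szabo (Liveryman); then Obi (Freeman); then Petrov (Apprentice).
Among Brennan, Marchetti and Okafor, a past Master before not a past Master: Brennan (a past Master) before Marchetti and Okafor (not a past Master).
Among Marchetti and Okafor, by years on the livery (higher first) (reversed rule for this group): Marchetti (21 years) before Okafor (18 years).
Order: Brennan, Marchetti, Okafor, Ruiz, Szabo, Obi, Petrov.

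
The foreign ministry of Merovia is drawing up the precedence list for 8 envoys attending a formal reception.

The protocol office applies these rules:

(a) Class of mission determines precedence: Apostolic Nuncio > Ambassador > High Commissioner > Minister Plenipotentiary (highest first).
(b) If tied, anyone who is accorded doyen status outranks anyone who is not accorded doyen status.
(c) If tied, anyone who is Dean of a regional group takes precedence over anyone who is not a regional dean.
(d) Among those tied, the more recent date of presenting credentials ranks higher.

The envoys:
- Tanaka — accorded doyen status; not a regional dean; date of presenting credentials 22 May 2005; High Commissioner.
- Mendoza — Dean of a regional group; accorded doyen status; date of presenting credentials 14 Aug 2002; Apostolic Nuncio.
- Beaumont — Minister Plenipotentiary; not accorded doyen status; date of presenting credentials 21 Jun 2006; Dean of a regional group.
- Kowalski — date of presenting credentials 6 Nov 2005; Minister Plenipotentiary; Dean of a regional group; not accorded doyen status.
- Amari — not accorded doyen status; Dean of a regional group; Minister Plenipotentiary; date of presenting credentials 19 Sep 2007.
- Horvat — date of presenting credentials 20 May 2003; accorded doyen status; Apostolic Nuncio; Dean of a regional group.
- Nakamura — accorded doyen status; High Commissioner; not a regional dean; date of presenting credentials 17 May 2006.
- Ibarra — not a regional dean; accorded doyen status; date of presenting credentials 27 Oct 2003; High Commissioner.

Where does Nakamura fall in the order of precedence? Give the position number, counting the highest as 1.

3

By class of mission: Horvat and Mendoza (Apostolic Nuncio); then Nakamura, Tanaka and Ibarra (High Commissioner); then Amari, Beaumont and Kowalski (Minister Plenipotentiary).
Horvat and Mendoza are each accorded doyen status, so the next rule applies.
Horvat and Mendoza are each Dean of a regional group, so the next rule applies.
Among Horvat and Mendoza, by date of presenting credentials (later first): Horvat (20 May 2003) before Mendoza (14 Aug 2002).
Nakamura, Tanaka and Ibarra are each accorded doyen status, so the next rule applies.
Nakamura, Tanaka and Ibarra are each not a regional dean, so the next rule applies.
Among Nakamura, Tanaka and Ibarra, by date of presenting credentials (later first): Nakamura (17 May 2006) before Tanaka (22 May 2005) before Ibarra (27 Oct 2003).
Amari, Beaumont and Kowalski are each not accorded doyen status, so the next rule applies.
Amari, Beaumont and Kowalski are each Dean of a regional group, so the next rule applies.
Among Amari, Beaumont and Kowalski, by date of presenting credentials (later first): Amari (19 Sep 2007) before Beaumont (21 Jun 2006) before Kowalski (6 Nov 2005).
Order: Horvat, Mendoza, Nakamura, Tanaka, Ibarra, Amari, Beaumont, Kowalski. So position 3.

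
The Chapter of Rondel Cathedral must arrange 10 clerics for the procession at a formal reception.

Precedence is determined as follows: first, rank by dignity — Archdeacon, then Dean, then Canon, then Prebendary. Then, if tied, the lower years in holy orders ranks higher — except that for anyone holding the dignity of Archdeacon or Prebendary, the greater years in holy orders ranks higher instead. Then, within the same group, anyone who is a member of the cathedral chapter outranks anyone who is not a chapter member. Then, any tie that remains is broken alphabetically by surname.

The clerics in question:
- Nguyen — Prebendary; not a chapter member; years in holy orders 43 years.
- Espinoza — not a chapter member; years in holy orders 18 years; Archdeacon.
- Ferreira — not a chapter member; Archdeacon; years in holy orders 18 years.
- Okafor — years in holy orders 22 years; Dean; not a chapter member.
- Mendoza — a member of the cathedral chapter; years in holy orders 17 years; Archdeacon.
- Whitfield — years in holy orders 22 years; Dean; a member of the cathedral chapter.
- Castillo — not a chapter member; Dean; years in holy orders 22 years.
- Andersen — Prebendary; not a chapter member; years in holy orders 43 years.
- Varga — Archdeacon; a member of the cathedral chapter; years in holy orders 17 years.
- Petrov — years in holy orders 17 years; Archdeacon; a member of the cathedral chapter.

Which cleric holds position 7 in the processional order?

By dignity: Espinoza, Ferreira, Mendoza, Petrov and Varga (Archdeacon); then Whitfield, Castillo and Okafor (Dean); then Andersen and Nguyen (Prebendary).
Among Espinoza, Ferreira, Mendoza, Petrov and Varga, by years in holy orders (higher first) (reversed rule for this group): Espinoza and Ferreira (18 years) before Mendoza, Petrov and Varga (17 years).
Espinoza and Ferreira are each not a chapter member, so the next rule applies.
Among Espinoza and Ferreira, alphabetically by surname: Espinoza before Ferreira.
Mendoza, Petrov and Varga are each a member of the cathedral chapter, so the next rule applies.
Among Mendoza, Petrov and Varga, alphabetically by surname: Mendoza before Petrov before Varga.
Whitfield, Castillo and Okafor all have years in holy orders 22 years, so the next rule applies.
Among Whitfield, Castillo and Okafor, a member of the cathedral chapter before not a chapter member: Whitfield (a member of the cathedral chapter) before Castillo and Okafor (not a chapter member).
Among Castillo and Okafor, alphabetically by surname: Castillo before Okafor.
Andersen and Nguyen both have years in holy orders 43 years, so the next rule applies.
Andersen and Nguyen are each not a chapter member, so the next rule applies.
Among Andersen and Nguyen, alphabetically by surname: Andersen before Nguyen.
Order: Espinoza, Ferreira, Mendoza, Petrov, Varga, Whitfield, Castillo, Okafor, Andersen, Nguyen.

Castillo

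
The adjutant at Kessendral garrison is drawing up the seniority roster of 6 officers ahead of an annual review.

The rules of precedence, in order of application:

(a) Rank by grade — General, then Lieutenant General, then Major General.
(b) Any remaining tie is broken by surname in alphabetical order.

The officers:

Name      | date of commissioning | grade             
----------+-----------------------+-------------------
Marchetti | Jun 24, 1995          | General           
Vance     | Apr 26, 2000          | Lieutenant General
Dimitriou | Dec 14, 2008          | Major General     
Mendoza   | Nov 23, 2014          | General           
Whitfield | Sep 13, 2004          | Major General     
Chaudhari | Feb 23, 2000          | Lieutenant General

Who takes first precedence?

By grade: Marchetti and Mendoza (General); then Chaudhari and Vance (Lieutenant General); then Dimitriou and Whitfield (Major General).
Among Marchetti and Mendoza, alphabetically by surname: Marchetti before Mendoza.
Among Chaudhari and Vance, alphabetically by surname: Chaudhari before Vance.
Among Dimitriou and Whitfield, alphabetically by surname: Dimitriou before Whitfield.
Order: Marchetti, Mendoza, Chaudhari, Vance, Dimitriou, Whitfield.

Marchetti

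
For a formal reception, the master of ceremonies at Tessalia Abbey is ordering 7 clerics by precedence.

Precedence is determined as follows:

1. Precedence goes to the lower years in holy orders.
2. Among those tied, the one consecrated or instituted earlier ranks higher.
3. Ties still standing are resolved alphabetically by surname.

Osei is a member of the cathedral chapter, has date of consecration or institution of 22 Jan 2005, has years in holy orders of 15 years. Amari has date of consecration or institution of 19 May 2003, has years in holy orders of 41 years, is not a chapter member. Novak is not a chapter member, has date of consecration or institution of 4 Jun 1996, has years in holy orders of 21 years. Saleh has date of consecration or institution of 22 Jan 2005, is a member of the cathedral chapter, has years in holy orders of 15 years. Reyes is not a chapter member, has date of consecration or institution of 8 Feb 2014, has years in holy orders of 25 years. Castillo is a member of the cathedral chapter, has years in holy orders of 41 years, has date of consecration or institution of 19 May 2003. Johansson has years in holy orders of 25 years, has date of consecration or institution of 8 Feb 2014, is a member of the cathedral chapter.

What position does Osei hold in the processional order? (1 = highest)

By years in holy orders (lower first): Osei and Saleh (both 15 years); then Novak (21 years); then Johansson and Reyes (both 25 years); then Amari and Castillo (both 41 years).
Osei and Saleh both have date of consecration or institution 22 Jan 2005, so the next rule applies.
Among Osei and Saleh, alphabetically by surname: Osei before Saleh.
Johansson and Reyes both have date of consecration or institution 8 Feb 2014, so the next rule applies.
Among Johansson and Reyes, alphabetically by surname: Johansson before Reyes.
Amari and Castillo both have date of consecration or institution 19 May 2003, so the next rule applies.
Among Amari and Castillo, alphabetically by surname: Amari before Castillo.
Order: Osei, Saleh, Novak, Johansson, Reyes, Amari, Castillo. So position 1.

1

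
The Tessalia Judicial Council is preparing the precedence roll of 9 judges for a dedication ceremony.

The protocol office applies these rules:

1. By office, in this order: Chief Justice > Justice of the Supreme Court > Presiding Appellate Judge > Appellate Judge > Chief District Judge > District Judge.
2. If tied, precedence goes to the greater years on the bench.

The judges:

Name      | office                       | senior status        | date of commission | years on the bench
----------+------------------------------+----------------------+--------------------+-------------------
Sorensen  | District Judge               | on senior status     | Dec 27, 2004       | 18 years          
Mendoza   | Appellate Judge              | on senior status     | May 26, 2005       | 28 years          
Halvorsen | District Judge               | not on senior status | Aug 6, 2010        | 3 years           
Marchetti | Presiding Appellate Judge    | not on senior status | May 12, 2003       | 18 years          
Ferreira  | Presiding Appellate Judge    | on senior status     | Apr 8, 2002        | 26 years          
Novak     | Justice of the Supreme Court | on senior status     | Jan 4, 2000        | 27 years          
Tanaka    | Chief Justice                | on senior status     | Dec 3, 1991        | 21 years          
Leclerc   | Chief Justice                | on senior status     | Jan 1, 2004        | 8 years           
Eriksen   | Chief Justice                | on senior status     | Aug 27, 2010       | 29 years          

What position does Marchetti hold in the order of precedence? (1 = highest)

6

By office: Eriksen, Tanaka and Leclerc (Chief Justice); then Novak (Justice of the Supreme Court); then Ferreira and Marchetti (Presiding Appellate Judge); then Mendoza (Appellate Judge); then Sorensen and Halvorsen (District Judge).
Among Eriksen, Tanaka and Leclerc, by years on the bench (higher first): Eriksen (29 years) before Tanaka (21 years) before Leclerc (8 years).
Among Ferreira and Marchetti, by years on the bench (higher first): Ferreira (26 years) before Marchetti (18 years).
Among Sorensen and Halvorsen, by years on the bench (higher first): Sorensen (18 years) before Halvorsen (3 years).
Order: Eriksen, Tanaka, Leclerc, Novak, Ferreira, Marchetti, Mendoza, Sorensen, Halvorsen. So position 6.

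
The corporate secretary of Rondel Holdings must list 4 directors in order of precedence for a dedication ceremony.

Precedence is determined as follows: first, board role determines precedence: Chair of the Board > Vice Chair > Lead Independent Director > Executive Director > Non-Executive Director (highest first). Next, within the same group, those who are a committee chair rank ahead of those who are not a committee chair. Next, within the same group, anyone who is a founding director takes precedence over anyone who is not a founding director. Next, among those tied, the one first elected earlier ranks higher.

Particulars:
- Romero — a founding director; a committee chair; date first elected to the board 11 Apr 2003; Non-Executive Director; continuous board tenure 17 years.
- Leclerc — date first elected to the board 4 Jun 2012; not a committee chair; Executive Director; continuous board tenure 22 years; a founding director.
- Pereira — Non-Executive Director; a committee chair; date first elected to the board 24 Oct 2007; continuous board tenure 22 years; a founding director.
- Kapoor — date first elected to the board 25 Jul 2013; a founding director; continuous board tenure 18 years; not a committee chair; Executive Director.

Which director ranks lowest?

Pereira

By board role: Leclerc and Kapoor (Executive Director); then Romero and Pereira (Non-Executive Director).
Leclerc and Kapoor are each not a committee chair, so the next rule applies.
Leclerc and Kapoor are each a founding director, so the next rule applies.
Among Leclerc and Kapoor, by date first elected to the board (earlier first): Leclerc (4 Jun 2012) before Kapoor (25 Jul 2013).
Romero and Pereira are each a committee chair, so the next rule applies.
Romero and Pereira are each a founding director, so the next rule applies.
Among Romero and Pereira, by date first elected to the board (earlier first): Romero (11 Apr 2003) before Pereira (24 Oct 2007).
Order: Leclerc, Kapoor, Romero, Pereira.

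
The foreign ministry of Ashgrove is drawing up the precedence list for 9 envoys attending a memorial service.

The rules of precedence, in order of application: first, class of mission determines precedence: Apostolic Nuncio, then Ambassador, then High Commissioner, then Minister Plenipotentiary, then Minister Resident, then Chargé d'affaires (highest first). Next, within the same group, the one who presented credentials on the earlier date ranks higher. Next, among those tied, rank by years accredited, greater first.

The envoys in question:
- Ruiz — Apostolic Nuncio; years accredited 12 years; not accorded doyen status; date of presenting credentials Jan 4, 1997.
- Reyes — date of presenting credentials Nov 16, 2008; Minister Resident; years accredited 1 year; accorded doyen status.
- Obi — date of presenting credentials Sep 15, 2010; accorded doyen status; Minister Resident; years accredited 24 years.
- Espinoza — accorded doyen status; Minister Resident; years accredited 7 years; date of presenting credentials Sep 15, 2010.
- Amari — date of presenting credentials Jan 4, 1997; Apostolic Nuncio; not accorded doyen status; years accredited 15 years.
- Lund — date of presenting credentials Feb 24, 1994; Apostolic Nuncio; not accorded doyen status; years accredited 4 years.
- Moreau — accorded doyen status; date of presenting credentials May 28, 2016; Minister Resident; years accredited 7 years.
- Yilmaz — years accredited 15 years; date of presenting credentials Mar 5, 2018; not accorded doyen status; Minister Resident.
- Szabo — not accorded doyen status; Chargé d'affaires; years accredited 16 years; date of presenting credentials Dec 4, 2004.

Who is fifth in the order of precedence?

By class of mission: Lund, Amari and Ruiz (Apostolic Nuncio); then Reyes, Obi, Espinoza, Moreau and Yilmaz (Minister Resident); then Szabo (Chargé d'affaires).
Among Lund, Amari and Ruiz, by date of presenting credentials (earlier first): Lund (Feb 24, 1994) before Amari and Ruiz (Jan 4, 1997).
Among Amari and Ruiz, by years accredited (higher first): Amari (15 years) before Ruiz (12 years).
Among Reyes, Obi, Espinoza, Moreau and Yilmaz, by date of presenting credentials (earlier first): Reyes (Nov 16, 2008) before Obi and Espinoza (Sep 15, 2010) before Moreau (May 28, 2016) before Yilmaz (Mar 5, 2018).
Among Obi and Espinoza, by years accredited (higher first): Obi (24 years) before Espinoza (7 years).
Order: Lund, Amari, Ruiz, Reyes, Obi, Espinoza, Moreau, Yilmaz, Szabo.

Obi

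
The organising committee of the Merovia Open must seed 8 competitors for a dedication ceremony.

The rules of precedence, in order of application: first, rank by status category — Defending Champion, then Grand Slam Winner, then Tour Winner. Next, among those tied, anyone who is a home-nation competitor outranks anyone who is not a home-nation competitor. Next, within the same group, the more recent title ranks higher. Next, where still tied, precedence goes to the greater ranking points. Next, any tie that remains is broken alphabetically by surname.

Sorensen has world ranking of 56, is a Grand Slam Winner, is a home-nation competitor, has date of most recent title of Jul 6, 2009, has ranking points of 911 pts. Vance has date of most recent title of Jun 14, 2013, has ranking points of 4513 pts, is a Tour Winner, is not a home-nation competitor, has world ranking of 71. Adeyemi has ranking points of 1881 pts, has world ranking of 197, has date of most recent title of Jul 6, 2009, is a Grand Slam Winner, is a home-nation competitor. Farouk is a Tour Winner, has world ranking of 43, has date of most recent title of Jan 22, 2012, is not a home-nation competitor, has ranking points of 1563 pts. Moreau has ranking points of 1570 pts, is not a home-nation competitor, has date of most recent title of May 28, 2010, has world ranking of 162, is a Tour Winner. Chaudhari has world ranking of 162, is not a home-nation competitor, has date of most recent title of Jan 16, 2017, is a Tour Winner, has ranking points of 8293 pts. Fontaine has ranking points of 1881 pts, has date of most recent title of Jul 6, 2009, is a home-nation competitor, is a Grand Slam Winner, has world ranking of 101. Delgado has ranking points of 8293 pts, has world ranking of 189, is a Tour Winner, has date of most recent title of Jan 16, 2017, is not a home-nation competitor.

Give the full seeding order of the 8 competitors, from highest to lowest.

Adeyemi, Fontaine, Sorensen, Chaudhari, Delgado, Vance, Farouk, Moreau

By status category: Adeyemi, Fontaine and Sorensen (Grand Slam Winner); then Chaudhari, Delgado, Vance, Farouk and Moreau (Tour Winner).
Adeyemi, Fontaine and Sorensen are each a home-nation competitor, so the next rule applies.
Adeyemi, Fontaine and Sorensen all have date of most recent title Jul 6, 2009, so the next rule applies.
Among Adeyemi, Fontaine and Sorensen, by ranking points (higher first): Adeyemi and Fontaine (1881 pts) before Sorensen (911 pts).
Among Adeyemi and Fontaine, alphabetically by surname: Adeyemi before Fontaine.
Chaudhari, Delgado, Vance, Farouk and Moreau are each not a home-nation competitor, so the next rule applies.
Among Chaudhari, Delgado, Vance, Farouk and Moreau, by date of most recent title (later first): Chaudhari and Delgado (Jan 16, 2017) before Vance (Jun 14, 2013) before Farouk (Jan 22, 2012) before Moreau (May 28, 2010).
Chaudhari and Delgado both have ranking points 8293 pts, so the next rule applies.
Among Chaudhari and Delgado, alphabetically by surname: Chaudhari before Delgado.
Full order: Adeyemi, Fontaine, Sorensen, Chaudhari, Delgado, Vance, Farouk, Moreau.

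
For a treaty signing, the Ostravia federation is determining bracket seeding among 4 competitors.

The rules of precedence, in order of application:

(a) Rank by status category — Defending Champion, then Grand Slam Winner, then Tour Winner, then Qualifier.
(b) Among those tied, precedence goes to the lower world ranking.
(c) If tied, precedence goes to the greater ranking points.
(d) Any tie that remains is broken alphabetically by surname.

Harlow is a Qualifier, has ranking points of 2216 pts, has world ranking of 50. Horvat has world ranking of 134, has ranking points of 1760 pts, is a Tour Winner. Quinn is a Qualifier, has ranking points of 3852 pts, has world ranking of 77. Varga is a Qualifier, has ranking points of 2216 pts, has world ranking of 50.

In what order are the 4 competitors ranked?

By status category: Horvat (Tour Winner); then Harlow, Varga and Quinn (Qualifier).
Among Harlow, Varga and Quinn, by world ranking (lower first): Harlow and Varga (50) before Quinn (77).
Harlow and Varga both have ranking points 2216 pts, so the next rule applies.
Among Harlow and Varga, alphabetically by surname: Harlow before Varga.
Full order: Horvat, Harlow, Varga, Quinn.

Horvat, Harlow, Varga, Quinn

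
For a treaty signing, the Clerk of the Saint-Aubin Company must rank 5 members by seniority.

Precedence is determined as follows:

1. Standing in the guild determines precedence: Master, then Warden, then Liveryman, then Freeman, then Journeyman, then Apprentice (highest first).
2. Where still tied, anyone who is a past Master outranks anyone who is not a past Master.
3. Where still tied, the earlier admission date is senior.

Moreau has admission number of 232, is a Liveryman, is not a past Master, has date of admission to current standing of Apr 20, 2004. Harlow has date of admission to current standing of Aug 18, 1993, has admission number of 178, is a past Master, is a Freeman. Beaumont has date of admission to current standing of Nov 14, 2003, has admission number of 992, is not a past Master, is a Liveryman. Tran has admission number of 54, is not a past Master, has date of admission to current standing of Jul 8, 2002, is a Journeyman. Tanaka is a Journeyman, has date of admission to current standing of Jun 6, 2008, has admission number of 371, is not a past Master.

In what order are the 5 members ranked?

Beaumont, Moreau, Harlow, Tran, Tanaka

By standing in the guild: Beaumont and Moreau (Liveryman); then Harlow (Freeman); then Tran and Tanaka (Journeyman).
Beaumont and Moreau are each not a past Master, so the next rule applies.
Among Beaumont and Moreau, by date of admission to current standing (earlier first): Beaumont (Nov 14, 2003) before Moreau (Apr 20, 2004).
Tran and Tanaka are each not a past Master, so the next rule applies.
Among Tran and Tanaka, by date of admission to current standing (earlier first): Tran (Jul 8, 2002) before Tanaka (Jun 6, 2008).
Full order: Beaumont, Moreau, Harlow, Tran, Tanaka.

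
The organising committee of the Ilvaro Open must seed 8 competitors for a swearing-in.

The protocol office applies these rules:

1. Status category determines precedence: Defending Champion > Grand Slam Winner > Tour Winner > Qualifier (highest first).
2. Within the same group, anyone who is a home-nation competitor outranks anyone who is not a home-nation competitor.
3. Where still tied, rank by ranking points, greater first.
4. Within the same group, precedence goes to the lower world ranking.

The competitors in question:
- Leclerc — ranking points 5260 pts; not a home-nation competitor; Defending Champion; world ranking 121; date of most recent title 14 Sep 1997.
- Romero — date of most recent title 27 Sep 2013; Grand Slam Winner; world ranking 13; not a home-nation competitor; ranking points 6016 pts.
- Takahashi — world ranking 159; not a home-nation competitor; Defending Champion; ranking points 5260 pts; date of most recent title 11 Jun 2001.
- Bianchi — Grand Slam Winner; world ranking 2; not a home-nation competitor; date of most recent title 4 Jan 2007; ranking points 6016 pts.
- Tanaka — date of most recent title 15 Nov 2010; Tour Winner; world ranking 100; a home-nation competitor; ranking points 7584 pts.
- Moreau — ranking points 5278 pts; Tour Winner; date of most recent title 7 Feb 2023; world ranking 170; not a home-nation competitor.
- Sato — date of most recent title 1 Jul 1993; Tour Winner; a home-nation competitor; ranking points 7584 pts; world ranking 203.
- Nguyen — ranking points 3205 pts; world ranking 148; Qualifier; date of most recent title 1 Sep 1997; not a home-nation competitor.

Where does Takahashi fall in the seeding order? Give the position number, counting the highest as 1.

2

By status category: Leclerc and Takahashi (Defending Champion); then Bianchi and Romero (Grand Slam Winner); then Tanaka, Sato and Moreau (Tour Winner); then Nguyen (Qualifier).
Leclerc and Takahashi are each not a home-nation competitor, so the next rule applies.
Leclerc and Takahashi both have ranking points 5260 pts, so the next rule applies.
Among Leclerc and Takahashi, by world ranking (lower first): Leclerc (121) before Takahashi (159).
Bianchi and Romero are each not a home-nation competitor, so the next rule applies.
Bianchi and Romero both have ranking points 6016 pts, so the next rule applies.
Among Bianchi and Romero, by world ranking (lower first): Bianchi (2) before Romero (13).
Among Tanaka, Sato and Moreau, a home-nation competitor before not a home-nation competitor: Tanaka and Sato (a home-nation competitor) before Moreau (not a home-nation competitor).
Tanaka and Sato both have ranking points 7584 pts, so the next rule applies.
Among Tanaka and Sato, by world ranking (lower first): Tanaka (100) before Sato (203).
Order: Leclerc, Takahashi, Bianchi, Romero, Tanaka, Sato, Moreau, Nguyen. So position 2.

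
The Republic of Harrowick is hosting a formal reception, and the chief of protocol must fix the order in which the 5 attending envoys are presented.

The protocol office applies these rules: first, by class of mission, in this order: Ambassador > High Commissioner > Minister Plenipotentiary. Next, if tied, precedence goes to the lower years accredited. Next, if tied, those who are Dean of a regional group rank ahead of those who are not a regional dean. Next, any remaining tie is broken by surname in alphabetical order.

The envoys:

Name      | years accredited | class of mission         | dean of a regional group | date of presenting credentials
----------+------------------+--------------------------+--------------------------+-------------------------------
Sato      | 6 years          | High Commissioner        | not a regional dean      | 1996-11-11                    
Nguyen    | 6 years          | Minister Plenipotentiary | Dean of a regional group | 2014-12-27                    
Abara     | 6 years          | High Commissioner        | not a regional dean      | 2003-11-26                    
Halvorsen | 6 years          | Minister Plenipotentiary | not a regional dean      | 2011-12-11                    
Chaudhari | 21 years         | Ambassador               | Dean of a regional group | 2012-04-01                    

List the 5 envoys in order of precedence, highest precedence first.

By class of mission: Chaudhari (Ambassador); then Abara and Sato (High Commissioner); then Nguyen and Halvorsen (Minister Plenipotentiary).
Abara and Sato both have years accredited 6 years, so the next rule applies.
Abara and Sato are each not a regional dean, so the next rule applies.
Among Abara and Sato, alphabetically by surname: Abara before Sato.
Nguyen and Halvorsen both have years accredited 6 years, so the next rule applies.
Among Nguyen and Halvorsen, Dean of a regional group before not a regional dean: Nguyen (Dean of a regional group) before Halvorsen (not a regional dean).
Full order: Chaudhari, Abara, Sato, Nguyen, Halvorsen.

Chaudhari, Abara, Sato, Nguyen, Halvorsen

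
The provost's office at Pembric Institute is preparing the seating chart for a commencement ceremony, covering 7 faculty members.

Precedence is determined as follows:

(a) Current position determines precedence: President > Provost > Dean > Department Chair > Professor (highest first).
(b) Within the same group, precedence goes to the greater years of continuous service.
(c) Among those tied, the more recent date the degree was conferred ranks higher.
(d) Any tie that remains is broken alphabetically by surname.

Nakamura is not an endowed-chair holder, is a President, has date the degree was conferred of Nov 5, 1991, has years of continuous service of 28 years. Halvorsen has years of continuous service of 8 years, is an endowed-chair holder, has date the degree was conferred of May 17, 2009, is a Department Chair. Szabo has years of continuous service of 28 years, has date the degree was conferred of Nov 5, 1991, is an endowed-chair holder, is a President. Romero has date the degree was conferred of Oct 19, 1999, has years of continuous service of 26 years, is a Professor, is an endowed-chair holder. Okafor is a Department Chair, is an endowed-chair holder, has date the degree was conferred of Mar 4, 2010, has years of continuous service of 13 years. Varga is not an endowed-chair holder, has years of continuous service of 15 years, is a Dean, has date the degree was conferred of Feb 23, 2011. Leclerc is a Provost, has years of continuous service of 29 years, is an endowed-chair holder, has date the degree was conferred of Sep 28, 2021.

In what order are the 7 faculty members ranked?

By current position: Nakamura and Szabo (President); then Leclerc (Provost); then Varga (Dean); then Okafor and Halvorsen (Department Chair); then Romero (Professor).
Nakamura and Szabo both have years of continuous service 28 years, so the next rule applies.
Nakamura and Szabo both have date the degree was conferred Nov 5, 1991, so the next rule applies.
Among Nakamura and Szabo, alphabetically by surname: Nakamura before Szabo.
Among Okafor and Halvorsen, by years of continuous service (higher first): Okafor (13 years) before Halvorsen (8 years).
Full order: Nakamura, Szabo, Leclerc, Varga, Okafor, Halvorsen, Romero.

Nakamura, Szabo, Leclerc, Varga, Okafor, Halvorsen, Romero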